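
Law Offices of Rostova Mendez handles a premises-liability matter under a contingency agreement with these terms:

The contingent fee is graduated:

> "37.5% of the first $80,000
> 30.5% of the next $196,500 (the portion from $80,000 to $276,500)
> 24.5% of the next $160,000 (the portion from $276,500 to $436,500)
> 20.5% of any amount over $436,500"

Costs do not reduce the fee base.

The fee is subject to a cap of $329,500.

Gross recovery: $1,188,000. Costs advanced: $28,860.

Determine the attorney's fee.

$283,190.00

Fee base is the gross recovery, $1,188,000; costs are reimbursed separately.
First $80,000 at 37.5% = $30,000.00
Next $196,500 at 30.5% = $59,932.50
Next $160,000 at 24.5% = $39,200.00
Remaining $751,500 at 20.5% = $154,057.50
Fee: $30,000.00 + $59,932.50 + $39,200.00 + $154,057.50 = $283,190.00
$283,190.00 is under the $329,500 cap.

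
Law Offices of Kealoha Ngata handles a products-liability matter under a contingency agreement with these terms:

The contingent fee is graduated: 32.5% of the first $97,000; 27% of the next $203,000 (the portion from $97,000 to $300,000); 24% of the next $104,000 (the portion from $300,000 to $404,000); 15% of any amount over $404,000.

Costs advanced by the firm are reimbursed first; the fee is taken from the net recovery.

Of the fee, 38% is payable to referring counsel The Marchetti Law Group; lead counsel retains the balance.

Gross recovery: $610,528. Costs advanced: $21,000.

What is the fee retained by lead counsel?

Fee base (net of costs): $610,528 − $21,000 = $589,528
First $97,000 at 32.5% = $31,525.00
Next $203,000 at 27% = $54,810.00
Next $104,000 at 24% = $24,960.00
Remaining $185,528 at 15% = $27,829.20
Fee: $31,525.00 + $54,810.00 + $24,960.00 + $27,829.20 = $139,124.20
Referral share: 38% of $139,124.20 = $52,867.20; lead counsel retains $139,124.20 − $52,867.20 = $86,257.00.

$86,257.00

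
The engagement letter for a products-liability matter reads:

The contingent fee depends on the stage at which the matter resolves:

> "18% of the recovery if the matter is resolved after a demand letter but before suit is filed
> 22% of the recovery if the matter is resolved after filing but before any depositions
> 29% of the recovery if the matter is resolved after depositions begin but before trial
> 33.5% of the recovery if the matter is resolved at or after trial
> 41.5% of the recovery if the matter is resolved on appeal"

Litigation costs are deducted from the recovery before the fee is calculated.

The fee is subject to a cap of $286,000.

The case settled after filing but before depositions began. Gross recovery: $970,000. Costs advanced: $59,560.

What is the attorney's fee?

$200,296.80

Fee base (net of costs): $970,000 − $59,560 = $910,440
The matter settled after filing but before depositions began, so the 22% rate applies.
$910,440 × 22% = $200,296.80
$200,296.80 is under the $286,000 cap.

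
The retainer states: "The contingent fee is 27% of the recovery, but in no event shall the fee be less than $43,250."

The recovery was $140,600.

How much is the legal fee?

27% of $140,600 = $37,962.00
That is below the $43,250 minimum, so the minimum applies.

$43,250.00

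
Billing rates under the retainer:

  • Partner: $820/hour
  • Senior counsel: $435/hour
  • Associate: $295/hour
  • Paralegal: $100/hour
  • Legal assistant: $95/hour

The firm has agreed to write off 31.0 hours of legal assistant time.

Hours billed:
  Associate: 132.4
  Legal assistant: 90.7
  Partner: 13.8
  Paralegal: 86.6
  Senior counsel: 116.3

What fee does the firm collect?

Partner: 13.8 × $820 = $11,316.00
Senior counsel: 116.3 × $435 = $50,590.50
Associate: 132.4 × $295 = $39,058.00
Paralegal: 86.6 × $100 = $8,660.00
Legal assistant: 90.7 × $95 = $8,616.50
Subtotal: $118,241.00
Write-off: 31.0 × $95 = $2,945.00
Total: $118,241.00 − $2,945.00 = $115,296.00

$115,296.00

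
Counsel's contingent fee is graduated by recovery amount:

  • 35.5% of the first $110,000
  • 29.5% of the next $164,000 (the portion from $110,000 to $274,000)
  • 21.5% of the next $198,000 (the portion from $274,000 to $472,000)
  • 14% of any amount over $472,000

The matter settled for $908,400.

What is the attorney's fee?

$191,096.00

First $110,000 at 35.5% = $39,050.00
Next $164,000 at 29.5% = $48,380.00
Next $198,000 at 21.5% = $42,570.00
Remaining $436,400 at 14% = $61,096.00
Fee: $39,050.00 + $48,380.00 + $42,570.00 + $61,096.00 = $191,096.00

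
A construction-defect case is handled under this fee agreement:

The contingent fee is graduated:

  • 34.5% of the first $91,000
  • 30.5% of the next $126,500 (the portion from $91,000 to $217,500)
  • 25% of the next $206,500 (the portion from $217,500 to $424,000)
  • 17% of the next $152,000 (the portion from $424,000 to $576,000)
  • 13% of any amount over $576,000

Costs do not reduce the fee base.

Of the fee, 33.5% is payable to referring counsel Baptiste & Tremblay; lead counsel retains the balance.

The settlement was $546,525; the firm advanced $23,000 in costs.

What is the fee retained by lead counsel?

Fee base is the gross recovery, $546,525; costs are reimbursed separately.
First $91,000 at 34.5% = $31,395.00
Next $126,500 at 30.5% = $38,582.50
Next $206,500 at 25% = $51,625.00
Remaining $122,525 at 17% = $20,829.25
Fee: $31,395.00 + $38,582.50 + $51,625.00 + $20,829.25 = $142,431.75
Referral share: 33.5% of $142,431.75 = $47,714.64; lead counsel retains $142,431.75 − $47,714.64 = $94,717.11.

$94,717.11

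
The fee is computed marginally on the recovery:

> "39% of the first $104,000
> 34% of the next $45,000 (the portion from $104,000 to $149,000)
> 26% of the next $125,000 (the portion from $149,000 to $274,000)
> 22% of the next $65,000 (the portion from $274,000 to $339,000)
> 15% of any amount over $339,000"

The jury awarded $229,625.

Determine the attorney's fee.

$76,822.50

First $104,000 at 39% = $40,560.00
Next $45,000 at 34% = $15,300.00
Remaining $80,625 at 26% = $20,962.50
Fee: $40,560.00 + $15,300.00 + $20,962.50 = $76,822.50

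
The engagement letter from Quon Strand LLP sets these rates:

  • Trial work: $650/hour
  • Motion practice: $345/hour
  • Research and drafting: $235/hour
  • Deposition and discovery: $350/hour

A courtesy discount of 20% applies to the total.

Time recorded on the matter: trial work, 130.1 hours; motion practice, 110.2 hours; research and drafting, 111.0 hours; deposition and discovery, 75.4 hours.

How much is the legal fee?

Trial work: 130.1 × $650 = $84,565.00
Motion practice: 110.2 × $345 = $38,019.00
Research and drafting: 111.0 × $235 = $26,085.00
Deposition and discovery: 75.4 × $350 = $26,390.00
Subtotal: $175,059.00
Less 20% discount: −$35,011.80
Total: $175,059.00 − $35,011.80 = $140,047.20

$140,047.20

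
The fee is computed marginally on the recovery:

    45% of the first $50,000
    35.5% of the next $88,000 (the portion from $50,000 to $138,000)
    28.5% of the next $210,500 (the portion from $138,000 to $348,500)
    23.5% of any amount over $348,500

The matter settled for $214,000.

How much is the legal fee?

First $50,000 at 45% = $22,500.00
Next $88,000 at 35.5% = $31,240.00
Remaining $76,000 at 28.5% = $21,660.00
Fee: $22,500.00 + $31,240.00 + $21,660.00 = $75,400.00

$75,400.00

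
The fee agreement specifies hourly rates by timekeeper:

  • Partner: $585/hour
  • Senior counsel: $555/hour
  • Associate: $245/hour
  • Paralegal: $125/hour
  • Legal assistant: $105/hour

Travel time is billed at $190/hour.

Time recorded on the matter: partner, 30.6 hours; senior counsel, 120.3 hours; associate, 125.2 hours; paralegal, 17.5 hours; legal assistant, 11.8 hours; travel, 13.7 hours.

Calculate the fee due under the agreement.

Partner: 30.6 × $585 = $17,901.00
Senior counsel: 120.3 × $555 = $66,766.50
Associate: 125.2 × $245 = $30,674.00
Paralegal: 17.5 × $125 = $2,187.50
Legal assistant: 11.8 × $105 = $1,239.00
Subtotal: $17,901.00 + $66,766.50 + $30,674.00 + $2,187.50 + $1,239.00 = $118,768.00
Travel: 13.7 × $190 = $2,603.00
Total: $118,768.00 + $2,603.00 = $121,371.00

$121,371.00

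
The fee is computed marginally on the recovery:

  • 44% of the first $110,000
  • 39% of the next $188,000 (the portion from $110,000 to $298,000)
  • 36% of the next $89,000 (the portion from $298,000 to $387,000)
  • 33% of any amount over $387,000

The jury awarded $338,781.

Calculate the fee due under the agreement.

First $110,000 at 44% = $48,400.00
Next $188,000 at 39% = $73,320.00
Remaining $40,781 at 36% = $14,681.16
Fee: $48,400.00 + $73,320.00 + $14,681.16 = $136,401.16

$136,401.16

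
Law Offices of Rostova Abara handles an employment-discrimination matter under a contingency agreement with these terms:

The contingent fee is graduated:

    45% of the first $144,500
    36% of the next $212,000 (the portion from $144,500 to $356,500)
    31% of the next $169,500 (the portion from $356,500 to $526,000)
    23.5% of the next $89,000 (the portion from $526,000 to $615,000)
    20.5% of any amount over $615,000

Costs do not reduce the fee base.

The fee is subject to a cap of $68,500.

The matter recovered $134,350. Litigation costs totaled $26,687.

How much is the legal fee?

$60,457.50

Fee base is the gross recovery, $134,350; costs are reimbursed separately.
First $134,350 at 45% = $60,457.50
$60,457.50 is under the $68,500 cap.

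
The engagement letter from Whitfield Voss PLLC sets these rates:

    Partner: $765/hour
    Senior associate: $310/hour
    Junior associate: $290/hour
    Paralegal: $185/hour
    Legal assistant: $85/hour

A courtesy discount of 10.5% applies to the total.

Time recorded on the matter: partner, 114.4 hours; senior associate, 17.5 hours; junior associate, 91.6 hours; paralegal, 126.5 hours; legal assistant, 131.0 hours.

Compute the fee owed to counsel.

$137,868.04

Partner: 114.4 × $765 = $87,516.00
Senior associate: 17.5 × $310 = $5,425.00
Junior associate: 91.6 × $290 = $26,564.00
Paralegal: 126.5 × $185 = $23,402.50
Legal assistant: 131.0 × $85 = $11,135.00
Subtotal: $154,042.50
Less 10.5% discount: −$16,174.46
Total: $154,042.50 − $16,174.46 = $137,868.04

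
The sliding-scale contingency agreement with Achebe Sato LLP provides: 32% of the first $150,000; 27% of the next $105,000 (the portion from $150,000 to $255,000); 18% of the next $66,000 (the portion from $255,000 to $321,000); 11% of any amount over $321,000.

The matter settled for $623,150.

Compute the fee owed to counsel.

$121,466.50

First $150,000 at 32% = $48,000.00
Next $105,000 at 27% = $28,350.00
Next $66,000 at 18% = $11,880.00
Remaining $302,150 at 11% = $33,236.50
Fee: $48,000.00 + $28,350.00 + $11,880.00 + $33,236.50 = $121,466.50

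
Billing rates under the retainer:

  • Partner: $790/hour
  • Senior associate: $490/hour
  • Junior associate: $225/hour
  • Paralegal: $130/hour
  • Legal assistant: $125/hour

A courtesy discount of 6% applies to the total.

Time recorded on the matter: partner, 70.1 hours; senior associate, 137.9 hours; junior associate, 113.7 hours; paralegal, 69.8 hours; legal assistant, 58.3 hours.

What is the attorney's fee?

$155,000.36

Partner: 70.1 × $790 = $55,379.00
Senior associate: 137.9 × $490 = $67,571.00
Junior associate: 113.7 × $225 = $25,582.50
Paralegal: 69.8 × $130 = $9,074.00
Legal assistant: 58.3 × $125 = $7,287.50
Subtotal: $164,894.00
Less 6% discount: −$9,893.64
Total: $164,894.00 − $9,893.64 = $155,000.36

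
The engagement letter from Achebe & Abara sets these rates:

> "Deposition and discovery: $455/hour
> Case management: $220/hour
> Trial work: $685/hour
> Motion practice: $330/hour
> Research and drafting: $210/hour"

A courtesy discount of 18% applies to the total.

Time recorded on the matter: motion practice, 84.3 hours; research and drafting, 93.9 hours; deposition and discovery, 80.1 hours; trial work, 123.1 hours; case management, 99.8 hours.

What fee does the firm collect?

$156,015.66

Deposition and discovery: 80.1 × $455 = $36,445.50
Case management: 99.8 × $220 = $21,956.00
Trial work: 123.1 × $685 = $84,323.50
Motion practice: 84.3 × $330 = $27,819.00
Research and drafting: 93.9 × $210 = $19,719.00
Subtotal: $190,263.00
Less 18% discount: −$34,247.34
Total: $190,263.00 − $34,247.34 = $156,015.66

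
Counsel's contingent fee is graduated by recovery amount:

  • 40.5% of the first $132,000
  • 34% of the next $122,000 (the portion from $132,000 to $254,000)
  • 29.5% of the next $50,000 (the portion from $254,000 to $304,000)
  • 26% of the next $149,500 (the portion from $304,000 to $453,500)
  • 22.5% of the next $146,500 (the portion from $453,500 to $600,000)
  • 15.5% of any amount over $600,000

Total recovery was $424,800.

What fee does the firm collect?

$141,098.00

First $132,000 at 40.5% = $53,460.00
Next $122,000 at 34% = $41,480.00
Next $50,000 at 29.5% = $14,750.00
Remaining $120,800 at 26% = $31,408.00
Fee: $53,460.00 + $41,480.00 + $14,750.00 + $31,408.00 = $141,098.00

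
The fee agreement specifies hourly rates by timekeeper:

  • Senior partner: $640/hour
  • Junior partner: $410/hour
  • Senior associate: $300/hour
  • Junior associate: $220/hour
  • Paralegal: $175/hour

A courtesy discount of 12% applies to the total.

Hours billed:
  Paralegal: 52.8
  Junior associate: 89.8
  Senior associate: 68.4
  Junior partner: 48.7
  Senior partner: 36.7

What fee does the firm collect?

Senior partner: 36.7 × $640 = $23,488.00
Junior partner: 48.7 × $410 = $19,967.00
Senior associate: 68.4 × $300 = $20,520.00
Junior associate: 89.8 × $220 = $19,756.00
Paralegal: 52.8 × $175 = $9,240.00
Subtotal: $92,971.00
Less 12% discount: −$11,156.52
Total: $92,971.00 − $11,156.52 = $81,814.48

$81,814.48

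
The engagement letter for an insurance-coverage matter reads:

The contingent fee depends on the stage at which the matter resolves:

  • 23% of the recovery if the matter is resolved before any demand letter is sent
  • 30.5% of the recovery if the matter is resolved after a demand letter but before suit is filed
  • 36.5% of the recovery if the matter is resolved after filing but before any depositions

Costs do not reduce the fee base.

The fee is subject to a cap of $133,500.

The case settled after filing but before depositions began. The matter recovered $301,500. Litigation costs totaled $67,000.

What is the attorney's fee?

$110,047.50

Fee base is the gross recovery, $301,500; costs are reimbursed separately.
The matter settled after filing but before depositions began, so the 36.5% rate applies.
$301,500 × 36.5% = $110,047.50
$110,047.50 is under the $133,500 cap.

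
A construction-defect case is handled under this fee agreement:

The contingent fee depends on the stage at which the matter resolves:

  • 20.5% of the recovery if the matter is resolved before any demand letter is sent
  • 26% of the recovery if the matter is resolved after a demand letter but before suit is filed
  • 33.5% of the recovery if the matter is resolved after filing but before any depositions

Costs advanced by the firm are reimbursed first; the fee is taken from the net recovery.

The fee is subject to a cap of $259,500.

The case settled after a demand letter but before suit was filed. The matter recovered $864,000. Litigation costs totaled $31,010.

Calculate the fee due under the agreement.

Fee base (net of costs): $864,000 − $31,010 = $832,990
The matter settled after a demand letter but before suit was filed, so the 26% rate applies.
$832,990 × 26% = $216,577.40
$216,577.40 is under the $259,500 cap.

$216,577.40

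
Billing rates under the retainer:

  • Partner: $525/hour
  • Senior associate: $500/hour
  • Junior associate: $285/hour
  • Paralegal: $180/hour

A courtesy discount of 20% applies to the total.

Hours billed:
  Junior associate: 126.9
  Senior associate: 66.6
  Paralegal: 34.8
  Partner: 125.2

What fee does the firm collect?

$113,168.40

Partner: 125.2 × $525 = $65,730.00
Senior associate: 66.6 × $500 = $33,300.00
Junior associate: 126.9 × $285 = $36,166.50
Paralegal: 34.8 × $180 = $6,264.00
Subtotal: $141,460.50
Less 20% discount: −$28,292.10
Total: $141,460.50 − $28,292.10 = $113,168.40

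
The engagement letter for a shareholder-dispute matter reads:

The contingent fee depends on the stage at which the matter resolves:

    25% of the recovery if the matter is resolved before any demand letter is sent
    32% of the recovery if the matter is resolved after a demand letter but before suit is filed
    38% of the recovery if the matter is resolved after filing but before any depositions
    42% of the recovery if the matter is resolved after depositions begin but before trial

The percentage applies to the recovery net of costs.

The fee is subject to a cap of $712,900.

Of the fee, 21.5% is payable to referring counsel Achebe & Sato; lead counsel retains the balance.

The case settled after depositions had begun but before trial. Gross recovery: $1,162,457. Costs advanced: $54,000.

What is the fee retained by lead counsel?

$365,458.27

Fee base (net of costs): $1,162,457 − $54,000 = $1,108,457
The matter settled after depositions had begun but before trial, so the 42% rate applies.
$1,108,457 × 42% = $465,551.94
$465,551.94 is under the $712,900 cap.
Referral share: 21.5% of $465,551.94 = $100,093.67; lead counsel retains $465,551.94 − $100,093.67 = $365,458.27.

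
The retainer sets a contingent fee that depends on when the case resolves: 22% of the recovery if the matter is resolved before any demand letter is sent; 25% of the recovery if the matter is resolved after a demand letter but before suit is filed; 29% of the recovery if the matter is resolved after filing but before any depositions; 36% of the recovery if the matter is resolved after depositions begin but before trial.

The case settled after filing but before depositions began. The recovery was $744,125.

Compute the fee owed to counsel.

The matter settled after filing but before depositions began, so the 29% rate applies.
$744,125 × 29% = $215,796.25

$215,796.25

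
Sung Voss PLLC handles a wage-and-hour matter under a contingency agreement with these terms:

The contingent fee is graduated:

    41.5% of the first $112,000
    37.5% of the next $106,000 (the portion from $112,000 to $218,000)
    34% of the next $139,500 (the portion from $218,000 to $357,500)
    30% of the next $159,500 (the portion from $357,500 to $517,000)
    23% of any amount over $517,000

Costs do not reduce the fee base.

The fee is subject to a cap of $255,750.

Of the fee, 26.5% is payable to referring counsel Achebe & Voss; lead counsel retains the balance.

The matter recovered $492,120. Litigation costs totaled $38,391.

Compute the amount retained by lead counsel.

Fee base is the gross recovery, $492,120; costs are reimbursed separately.
First $112,000 at 41.5% = $46,480.00
Next $106,000 at 37.5% = $39,750.00
Next $139,500 at 34% = $47,430.00
Remaining $134,620 at 30% = $40,386.00
Fee: $46,480.00 + $39,750.00 + $47,430.00 + $40,386.00 = $174,046.00
$174,046.00 is under the $255,750 cap.
Referral share: 26.5% of $174,046.00 = $46,122.19; lead counsel retains $174,046.00 − $46,122.19 = $127,923.81.

$127,923.81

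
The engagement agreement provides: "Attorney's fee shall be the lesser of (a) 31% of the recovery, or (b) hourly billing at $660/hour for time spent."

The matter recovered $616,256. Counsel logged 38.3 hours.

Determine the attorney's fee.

(a) 31% of $616,256 = $191,039.36
(b) 38.3 × $660 = $25,278.00
The lesser is (b): $25,278.00.

$25,278.00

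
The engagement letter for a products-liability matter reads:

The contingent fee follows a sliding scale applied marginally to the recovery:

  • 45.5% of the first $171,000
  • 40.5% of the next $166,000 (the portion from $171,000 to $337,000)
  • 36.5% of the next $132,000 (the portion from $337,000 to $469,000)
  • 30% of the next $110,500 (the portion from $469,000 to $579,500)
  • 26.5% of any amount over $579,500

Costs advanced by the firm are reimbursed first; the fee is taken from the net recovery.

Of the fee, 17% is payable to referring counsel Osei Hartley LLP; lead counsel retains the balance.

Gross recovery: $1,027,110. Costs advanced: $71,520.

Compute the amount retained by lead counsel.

$270,603.95

Fee base (net of costs): $1,027,110 − $71,520 = $955,590
First $171,000 at 45.5% = $77,805.00
Next $166,000 at 40.5% = $67,230.00
Next $132,000 at 36.5% = $48,180.00
Next $110,500 at 30% = $33,150.00
Remaining $376,090 at 26.5% = $99,663.85
Fee: $77,805.00 + $67,230.00 + $48,180.00 + $33,150.00 + $99,663.85 = $326,028.85
Referral share: 17% of $326,028.85 = $55,424.90; lead counsel retains $326,028.85 − $55,424.90 = $270,603.95.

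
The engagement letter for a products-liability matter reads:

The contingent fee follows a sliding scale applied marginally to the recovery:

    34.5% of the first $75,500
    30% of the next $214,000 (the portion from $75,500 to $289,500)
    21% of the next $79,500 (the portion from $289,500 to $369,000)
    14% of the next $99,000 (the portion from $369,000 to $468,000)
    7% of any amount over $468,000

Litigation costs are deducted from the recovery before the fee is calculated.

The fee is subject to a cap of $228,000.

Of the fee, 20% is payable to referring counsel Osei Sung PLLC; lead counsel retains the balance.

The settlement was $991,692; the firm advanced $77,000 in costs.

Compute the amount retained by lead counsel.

Fee base (net of costs): $991,692 − $77,000 = $914,692
First $75,500 at 34.5% = $26,047.50
Next $214,000 at 30% = $64,200.00
Next $79,500 at 21% = $16,695.00
Next $99,000 at 14% = $13,860.00
Remaining $446,692 at 7% = $31,268.44
Fee: $26,047.50 + $64,200.00 + $16,695.00 + $13,860.00 + $31,268.44 = $152,070.94
$152,070.94 is under the $228,000 cap.
Referral share: 20% of $152,070.94 = $30,414.19; lead counsel retains $152,070.94 − $30,414.19 = $121,656.75.

$121,656.75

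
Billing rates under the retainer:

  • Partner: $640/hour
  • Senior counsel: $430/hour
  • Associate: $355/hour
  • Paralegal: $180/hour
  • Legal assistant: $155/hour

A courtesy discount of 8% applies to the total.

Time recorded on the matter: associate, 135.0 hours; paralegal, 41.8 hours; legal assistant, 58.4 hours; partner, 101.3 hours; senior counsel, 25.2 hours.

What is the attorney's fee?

Partner: 101.3 × $640 = $64,832.00
Senior counsel: 25.2 × $430 = $10,836.00
Associate: 135.0 × $355 = $47,925.00
Paralegal: 41.8 × $180 = $7,524.00
Legal assistant: 58.4 × $155 = $9,052.00
Subtotal: $140,169.00
Less 8% discount: −$11,213.52
Total: $140,169.00 − $11,213.52 = $128,955.48

$128,955.48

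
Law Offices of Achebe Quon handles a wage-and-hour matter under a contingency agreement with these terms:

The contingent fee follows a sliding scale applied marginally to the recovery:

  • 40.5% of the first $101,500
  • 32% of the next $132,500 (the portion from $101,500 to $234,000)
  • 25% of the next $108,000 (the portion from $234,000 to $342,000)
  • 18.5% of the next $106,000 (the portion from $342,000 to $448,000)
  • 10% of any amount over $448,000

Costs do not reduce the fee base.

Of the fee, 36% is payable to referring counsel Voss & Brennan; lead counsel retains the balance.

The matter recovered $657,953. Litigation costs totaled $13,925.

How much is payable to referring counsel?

$54,400.61

Fee base is the gross recovery, $657,953; costs are reimbursed separately.
First $101,500 at 40.5% = $41,107.50
Next $132,500 at 32% = $42,400.00
Next $108,000 at 25% = $27,000.00
Next $106,000 at 18.5% = $19,610.00
Remaining $209,953 at 10% = $20,995.30
Fee: $41,107.50 + $42,400.00 + $27,000.00 + $19,610.00 + $20,995.30 = $151,112.80
Referral share: 36% of $151,112.80 = $54,400.61; lead counsel retains $151,112.80 − $54,400.61 = $96,712.19.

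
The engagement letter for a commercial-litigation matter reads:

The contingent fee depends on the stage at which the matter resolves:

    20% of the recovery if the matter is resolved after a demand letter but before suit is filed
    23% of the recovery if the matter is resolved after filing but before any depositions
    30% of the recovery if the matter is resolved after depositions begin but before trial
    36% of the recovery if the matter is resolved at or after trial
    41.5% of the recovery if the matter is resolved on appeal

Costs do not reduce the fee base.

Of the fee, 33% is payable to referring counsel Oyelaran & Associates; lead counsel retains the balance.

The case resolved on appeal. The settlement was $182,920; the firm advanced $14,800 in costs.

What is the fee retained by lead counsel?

Fee base is the gross recovery, $182,920; costs are reimbursed separately.
The matter resolved on appeal, so the 41.5% rate applies.
$182,920 × 41.5% = $75,911.80
Referral share: 33% of $75,911.80 = $25,050.89; lead counsel retains $75,911.80 − $25,050.89 = $50,860.91.

$50,860.91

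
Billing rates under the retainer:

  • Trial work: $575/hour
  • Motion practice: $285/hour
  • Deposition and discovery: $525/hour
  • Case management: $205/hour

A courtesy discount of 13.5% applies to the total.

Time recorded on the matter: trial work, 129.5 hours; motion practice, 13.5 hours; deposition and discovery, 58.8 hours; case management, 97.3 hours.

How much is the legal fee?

$111,694.42

Trial work: 129.5 × $575 = $74,462.50
Motion practice: 13.5 × $285 = $3,847.50
Deposition and discovery: 58.8 × $525 = $30,870.00
Case management: 97.3 × $205 = $19,946.50
Subtotal: $129,126.50
Less 13.5% discount: −$17,432.08
Total: $129,126.50 − $17,432.08 = $111,694.42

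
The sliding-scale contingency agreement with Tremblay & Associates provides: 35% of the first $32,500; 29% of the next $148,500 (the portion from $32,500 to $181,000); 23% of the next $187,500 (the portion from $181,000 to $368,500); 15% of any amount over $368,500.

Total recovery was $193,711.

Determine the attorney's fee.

$57,363.53

First $32,500 at 35% = $11,375.00
Next $148,500 at 29% = $43,065.00
Remaining $12,711 at 23% = $2,923.53
Fee: $11,375.00 + $43,065.00 + $2,923.53 = $57,363.53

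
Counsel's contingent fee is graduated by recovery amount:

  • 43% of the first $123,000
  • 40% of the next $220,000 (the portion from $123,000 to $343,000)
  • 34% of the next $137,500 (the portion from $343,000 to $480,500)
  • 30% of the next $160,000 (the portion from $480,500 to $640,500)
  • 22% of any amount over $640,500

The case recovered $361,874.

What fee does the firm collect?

$147,307.16

First $123,000 at 43% = $52,890.00
Next $220,000 at 40% = $88,000.00
Remaining $18,874 at 34% = $6,417.16
Fee: $52,890.00 + $88,000.00 + $6,417.16 = $147,307.16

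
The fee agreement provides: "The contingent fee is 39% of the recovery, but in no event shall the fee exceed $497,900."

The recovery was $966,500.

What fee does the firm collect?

$376,935.00

39% of $966,500 = $376,935.00
That is under the $497,900 cap.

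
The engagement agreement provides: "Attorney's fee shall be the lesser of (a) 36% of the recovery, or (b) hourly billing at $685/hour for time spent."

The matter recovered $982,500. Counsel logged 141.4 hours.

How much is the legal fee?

(a) 36% of $982,500 = $353,700.00
(b) 141.4 × $685 = $96,859.00
The lesser is (b): $96,859.00.

$96,859.00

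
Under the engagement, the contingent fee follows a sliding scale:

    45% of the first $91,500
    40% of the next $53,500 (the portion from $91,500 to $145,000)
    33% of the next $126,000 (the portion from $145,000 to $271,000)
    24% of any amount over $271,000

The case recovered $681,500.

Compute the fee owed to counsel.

$202,675.00

First $91,500 at 45% = $41,175.00
Next $53,500 at 40% = $21,400.00
Next $126,000 at 33% = $41,580.00
Remaining $410,500 at 24% = $98,520.00
Fee: $41,175.00 + $21,400.00 + $41,580.00 + $98,520.00 = $202,675.00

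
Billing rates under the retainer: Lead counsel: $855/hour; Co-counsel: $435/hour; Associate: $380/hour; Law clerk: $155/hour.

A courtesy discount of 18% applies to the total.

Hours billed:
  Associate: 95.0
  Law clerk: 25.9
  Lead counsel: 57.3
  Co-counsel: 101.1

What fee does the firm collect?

$109,129.29

Lead counsel: 57.3 × $855 = $48,991.50
Co-counsel: 101.1 × $435 = $43,978.50
Associate: 95.0 × $380 = $36,100.00
Law clerk: 25.9 × $155 = $4,014.50
Subtotal: $133,084.50
Less 18% discount: −$23,955.21
Total: $133,084.50 − $23,955.21 = $109,129.29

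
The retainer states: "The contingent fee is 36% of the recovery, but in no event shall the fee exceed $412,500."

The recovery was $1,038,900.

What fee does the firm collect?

$374,004.00

36% of $1,038,900 = $374,004.00
That is under the $412,500 cap.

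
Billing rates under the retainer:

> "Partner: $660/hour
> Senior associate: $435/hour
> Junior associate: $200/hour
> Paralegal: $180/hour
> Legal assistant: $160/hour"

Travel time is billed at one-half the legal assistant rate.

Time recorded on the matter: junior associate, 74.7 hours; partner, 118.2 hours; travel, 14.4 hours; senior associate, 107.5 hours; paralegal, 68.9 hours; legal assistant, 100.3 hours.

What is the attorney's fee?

$169,316.50

Partner: 118.2 × $660 = $78,012.00
Senior associate: 107.5 × $435 = $46,762.50
Junior associate: 74.7 × $200 = $14,940.00
Paralegal: 68.9 × $180 = $12,402.00
Legal assistant: 100.3 × $160 = $16,048.00
Subtotal: $78,012.00 + $46,762.50 + $14,940.00 + $12,402.00 + $16,048.00 = $168,164.50
Travel: 14.4 × ($160 ÷ 2) = 14.4 × $80.00 = $1,152.00
Total: $168,164.50 + $1,152.00 = $169,316.50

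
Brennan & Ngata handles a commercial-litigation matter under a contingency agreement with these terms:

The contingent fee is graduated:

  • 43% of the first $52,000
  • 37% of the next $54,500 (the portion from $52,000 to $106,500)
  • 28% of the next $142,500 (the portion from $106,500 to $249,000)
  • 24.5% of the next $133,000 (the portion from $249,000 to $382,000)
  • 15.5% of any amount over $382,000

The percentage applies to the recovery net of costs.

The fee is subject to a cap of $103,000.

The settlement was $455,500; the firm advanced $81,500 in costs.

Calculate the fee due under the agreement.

$103,000.00

Fee base (net of costs): $455,500 − $81,500 = $374,000
First $52,000 at 43% = $22,360.00
Next $54,500 at 37% = $20,165.00
Next $142,500 at 28% = $39,900.00
Remaining $125,000 at 24.5% = $30,625.00
Fee: $22,360.00 + $20,165.00 + $39,900.00 + $30,625.00 = $113,050.00
$113,050.00 exceeds the $103,000 cap, so the fee is capped at $103,000.00.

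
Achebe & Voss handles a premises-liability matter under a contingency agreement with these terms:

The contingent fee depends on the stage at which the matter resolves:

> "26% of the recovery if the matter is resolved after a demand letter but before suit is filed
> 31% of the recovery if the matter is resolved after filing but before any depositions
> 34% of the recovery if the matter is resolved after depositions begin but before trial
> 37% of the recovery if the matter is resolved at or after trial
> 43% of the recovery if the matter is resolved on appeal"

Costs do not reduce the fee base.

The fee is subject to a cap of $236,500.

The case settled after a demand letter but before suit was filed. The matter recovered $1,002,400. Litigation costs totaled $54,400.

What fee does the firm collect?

$236,500.00

Fee base is the gross recovery, $1,002,400; costs are reimbursed separately.
The matter settled after a demand letter but before suit was filed, so the 26% rate applies.
$1,002,400 × 26% = $260,624.00
$260,624.00 exceeds the $236,500 cap, so the fee is capped at $236,500.00.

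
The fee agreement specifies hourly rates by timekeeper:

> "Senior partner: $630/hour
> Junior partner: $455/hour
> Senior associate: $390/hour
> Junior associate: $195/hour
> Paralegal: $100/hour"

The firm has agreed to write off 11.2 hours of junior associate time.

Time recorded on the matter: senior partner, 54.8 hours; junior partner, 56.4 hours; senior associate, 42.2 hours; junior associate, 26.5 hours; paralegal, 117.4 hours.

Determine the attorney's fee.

$91,367.50

Senior partner: 54.8 × $630 = $34,524.00
Junior partner: 56.4 × $455 = $25,662.00
Senior associate: 42.2 × $390 = $16,458.00
Junior associate: 26.5 × $195 = $5,167.50
Paralegal: 117.4 × $100 = $11,740.00
Subtotal: $93,551.50
Write-off: 11.2 × $195 = $2,184.00
Total: $93,551.50 − $2,184.00 = $91,367.50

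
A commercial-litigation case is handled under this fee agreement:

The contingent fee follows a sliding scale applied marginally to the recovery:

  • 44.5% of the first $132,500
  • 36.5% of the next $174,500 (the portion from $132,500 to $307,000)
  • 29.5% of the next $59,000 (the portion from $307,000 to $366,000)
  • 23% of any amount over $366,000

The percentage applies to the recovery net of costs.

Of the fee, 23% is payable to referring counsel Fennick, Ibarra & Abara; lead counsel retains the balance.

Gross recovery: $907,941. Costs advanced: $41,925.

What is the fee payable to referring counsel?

Fee base (net of costs): $907,941 − $41,925 = $866,016
First $132,500 at 44.5% = $58,962.50
Next $174,500 at 36.5% = $63,692.50
Next $59,000 at 29.5% = $17,405.00
Remaining $500,016 at 23% = $115,003.68
Fee: $58,962.50 + $63,692.50 + $17,405.00 + $115,003.68 = $255,063.68
Referral share: 23% of $255,063.68 = $58,664.65; lead counsel retains $255,063.68 − $58,664.65 = $196,399.03.

$58,664.65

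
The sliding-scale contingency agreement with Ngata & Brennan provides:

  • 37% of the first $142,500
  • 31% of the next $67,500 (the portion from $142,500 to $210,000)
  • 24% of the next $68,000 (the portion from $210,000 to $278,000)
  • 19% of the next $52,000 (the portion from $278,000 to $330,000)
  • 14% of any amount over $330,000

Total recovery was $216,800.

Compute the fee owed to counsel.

$75,282.00

First $142,500 at 37% = $52,725.00
Next $67,500 at 31% = $20,925.00
Remaining $6,800 at 24% = $1,632.00
Fee: $52,725.00 + $20,925.00 + $1,632.00 = $75,282.00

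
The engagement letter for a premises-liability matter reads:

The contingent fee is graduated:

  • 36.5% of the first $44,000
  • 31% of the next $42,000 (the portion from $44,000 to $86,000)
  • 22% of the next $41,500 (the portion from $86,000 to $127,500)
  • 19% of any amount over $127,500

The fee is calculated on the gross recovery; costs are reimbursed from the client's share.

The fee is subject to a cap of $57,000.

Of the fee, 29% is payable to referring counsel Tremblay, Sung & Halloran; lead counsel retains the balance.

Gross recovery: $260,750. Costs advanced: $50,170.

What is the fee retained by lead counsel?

Fee base is the gross recovery, $260,750; costs are reimbursed separately.
First $44,000 at 36.5% = $16,060.00
Next $42,000 at 31% = $13,020.00
Next $41,500 at 22% = $9,130.00
Remaining $133,250 at 19% = $25,317.50
Fee: $16,060.00 + $13,020.00 + $9,130.00 + $25,317.50 = $63,527.50
$63,527.50 exceeds the $57,000 cap, so the fee is capped at $57,000.00.
Referral share: 29% of $57,000.00 = $16,530.00; lead counsel retains $57,000.00 − $16,530.00 = $40,470.00.

$40,470.00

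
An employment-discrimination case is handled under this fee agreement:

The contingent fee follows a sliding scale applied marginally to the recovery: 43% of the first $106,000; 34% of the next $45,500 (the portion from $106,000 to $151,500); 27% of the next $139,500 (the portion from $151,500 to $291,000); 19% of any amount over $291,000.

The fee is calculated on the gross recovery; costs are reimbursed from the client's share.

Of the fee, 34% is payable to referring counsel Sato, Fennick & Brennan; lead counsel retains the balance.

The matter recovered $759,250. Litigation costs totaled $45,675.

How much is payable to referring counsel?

$63,812.05

Fee base is the gross recovery, $759,250; costs are reimbursed separately.
First $106,000 at 43% = $45,580.00
Next $45,500 at 34% = $15,470.00
Next $139,500 at 27% = $37,665.00
Remaining $468,250 at 19% = $88,967.50
Fee: $45,580.00 + $15,470.00 + $37,665.00 + $88,967.50 = $187,682.50
Referral share: 34% of $187,682.50 = $63,812.05; lead counsel retains $187,682.50 − $63,812.05 = $123,870.45.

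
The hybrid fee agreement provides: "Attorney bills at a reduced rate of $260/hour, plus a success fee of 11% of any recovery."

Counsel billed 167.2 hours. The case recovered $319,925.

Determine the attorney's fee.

$78,663.75

Hourly: 167.2 × $260 = $43,472.00
Success fee: 11% of $319,925 = $35,191.75
Total: $43,472.00 + $35,191.75 = $78,663.75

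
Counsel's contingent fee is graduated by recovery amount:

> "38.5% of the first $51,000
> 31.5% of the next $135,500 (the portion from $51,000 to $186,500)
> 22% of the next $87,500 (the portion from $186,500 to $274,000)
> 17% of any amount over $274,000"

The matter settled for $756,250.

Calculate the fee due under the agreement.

First $51,000 at 38.5% = $19,635.00
Next $135,500 at 31.5% = $42,682.50
Next $87,500 at 22% = $19,250.00
Remaining $482,250 at 17% = $81,982.50
Fee: $19,635.00 + $42,682.50 + $19,250.00 + $81,982.50 = $163,550.00

$163,550.00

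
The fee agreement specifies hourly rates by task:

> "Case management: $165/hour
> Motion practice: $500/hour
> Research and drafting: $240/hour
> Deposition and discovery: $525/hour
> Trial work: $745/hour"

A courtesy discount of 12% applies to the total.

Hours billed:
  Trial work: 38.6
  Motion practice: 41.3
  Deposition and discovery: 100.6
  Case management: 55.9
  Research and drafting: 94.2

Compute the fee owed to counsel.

Case management: 55.9 × $165 = $9,223.50
Motion practice: 41.3 × $500 = $20,650.00
Research and drafting: 94.2 × $240 = $22,608.00
Deposition and discovery: 100.6 × $525 = $52,815.00
Trial work: 38.6 × $745 = $28,757.00
Subtotal: $134,053.50
Less 12% discount: −$16,086.42
Total: $134,053.50 − $16,086.42 = $117,967.08

$117,967.08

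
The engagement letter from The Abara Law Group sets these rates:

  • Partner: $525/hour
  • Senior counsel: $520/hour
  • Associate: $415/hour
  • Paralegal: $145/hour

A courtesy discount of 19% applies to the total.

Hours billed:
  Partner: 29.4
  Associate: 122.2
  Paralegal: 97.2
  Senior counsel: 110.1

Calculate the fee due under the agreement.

Partner: 29.4 × $525 = $15,435.00
Senior counsel: 110.1 × $520 = $57,252.00
Associate: 122.2 × $415 = $50,713.00
Paralegal: 97.2 × $145 = $14,094.00
Subtotal: $137,494.00
Less 19% discount: −$26,123.86
Total: $137,494.00 − $26,123.86 = $111,370.14

$111,370.14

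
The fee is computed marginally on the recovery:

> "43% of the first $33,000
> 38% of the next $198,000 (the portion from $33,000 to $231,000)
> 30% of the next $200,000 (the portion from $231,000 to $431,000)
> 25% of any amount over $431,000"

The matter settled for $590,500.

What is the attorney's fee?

First $33,000 at 43% = $14,190.00
Next $198,000 at 38% = $75,240.00
Next $200,000 at 30% = $60,000.00
Remaining $159,500 at 25% = $39,875.00
Fee: $14,190.00 + $75,240.00 + $60,000.00 + $39,875.00 = $189,305.00

$189,305.00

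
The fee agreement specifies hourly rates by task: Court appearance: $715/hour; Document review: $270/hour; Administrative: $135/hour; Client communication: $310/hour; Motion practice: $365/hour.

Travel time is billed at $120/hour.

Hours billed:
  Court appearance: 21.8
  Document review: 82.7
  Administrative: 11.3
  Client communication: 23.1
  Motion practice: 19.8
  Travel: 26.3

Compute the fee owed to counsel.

$56,985.50

Court appearance: 21.8 × $715 = $15,587.00
Document review: 82.7 × $270 = $22,329.00
Administrative: 11.3 × $135 = $1,525.50
Client communication: 23.1 × $310 = $7,161.00
Motion practice: 19.8 × $365 = $7,227.00
Subtotal: $15,587.00 + $22,329.00 + $1,525.50 + $7,161.00 + $7,227.00 = $53,829.50
Travel: 26.3 × $120 = $3,156.00
Total: $53,829.50 + $3,156.00 = $56,985.50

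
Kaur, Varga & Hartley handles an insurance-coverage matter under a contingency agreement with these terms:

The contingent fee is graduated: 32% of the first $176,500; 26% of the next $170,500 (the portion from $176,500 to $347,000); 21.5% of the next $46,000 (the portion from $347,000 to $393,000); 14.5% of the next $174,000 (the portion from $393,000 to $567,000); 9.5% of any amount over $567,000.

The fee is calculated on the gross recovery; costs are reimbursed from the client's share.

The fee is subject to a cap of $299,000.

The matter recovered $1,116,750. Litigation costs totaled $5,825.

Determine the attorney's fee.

$188,156.25

Fee base is the gross recovery, $1,116,750; costs are reimbursed separately.
First $176,500 at 32% = $56,480.00
Next $170,500 at 26% = $44,330.00
Next $46,000 at 21.5% = $9,890.00
Next $174,000 at 14.5% = $25,230.00
Remaining $549,750 at 9.5% = $52,226.25
Fee: $56,480.00 + $44,330.00 + $9,890.00 + $25,230.00 + $52,226.25 = $188,156.25
$188,156.25 is under the $299,000 cap.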